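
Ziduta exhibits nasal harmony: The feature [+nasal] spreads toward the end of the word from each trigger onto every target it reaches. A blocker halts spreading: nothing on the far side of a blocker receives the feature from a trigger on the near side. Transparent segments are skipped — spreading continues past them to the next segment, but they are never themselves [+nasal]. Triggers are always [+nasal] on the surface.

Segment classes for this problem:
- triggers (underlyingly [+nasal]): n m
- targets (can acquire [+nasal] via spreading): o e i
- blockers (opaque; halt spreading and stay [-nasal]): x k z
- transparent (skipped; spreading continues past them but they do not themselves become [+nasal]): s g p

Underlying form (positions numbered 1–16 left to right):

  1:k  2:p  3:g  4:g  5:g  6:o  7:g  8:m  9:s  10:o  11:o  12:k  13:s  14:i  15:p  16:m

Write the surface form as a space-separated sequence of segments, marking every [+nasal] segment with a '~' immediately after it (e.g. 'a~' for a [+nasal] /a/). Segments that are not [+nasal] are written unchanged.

From /m/ at 8 rightward: 9 /s/ transparent; 10 /o/ → [+nasal]; 11 /o/ → [+nasal]; 12 /k/ blocks.
From /m/ at 16 rightward: word edge.
Targets with no active source: positions 6 14 stay [-nasal].
[+nasal] positions on the surface: 8 10 11 16.

k p g g g o g m~ s o~ o~ k s i p m~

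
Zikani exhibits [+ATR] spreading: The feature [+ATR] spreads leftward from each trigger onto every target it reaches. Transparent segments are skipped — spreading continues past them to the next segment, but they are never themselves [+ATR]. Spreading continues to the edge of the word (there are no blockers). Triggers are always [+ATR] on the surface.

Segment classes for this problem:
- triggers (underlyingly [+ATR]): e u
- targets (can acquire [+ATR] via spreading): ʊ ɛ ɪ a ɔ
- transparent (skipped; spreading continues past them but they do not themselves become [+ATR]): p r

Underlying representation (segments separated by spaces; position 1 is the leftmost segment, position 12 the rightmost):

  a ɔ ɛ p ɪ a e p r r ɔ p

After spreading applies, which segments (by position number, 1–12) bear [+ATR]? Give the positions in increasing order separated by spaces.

From /e/ at 7 leftward: 6 /a/ → [+ATR]; 5 /ɪ/ → [+ATR]; 4 /p/ transparent; 3 /ɛ/ → [+ATR]; 2 /ɔ/ → [+ATR]; 1 /a/ → [+ATR]; word edge.
Target with no active source: position 11 stays [-ATR].

1 2 3 5 6 7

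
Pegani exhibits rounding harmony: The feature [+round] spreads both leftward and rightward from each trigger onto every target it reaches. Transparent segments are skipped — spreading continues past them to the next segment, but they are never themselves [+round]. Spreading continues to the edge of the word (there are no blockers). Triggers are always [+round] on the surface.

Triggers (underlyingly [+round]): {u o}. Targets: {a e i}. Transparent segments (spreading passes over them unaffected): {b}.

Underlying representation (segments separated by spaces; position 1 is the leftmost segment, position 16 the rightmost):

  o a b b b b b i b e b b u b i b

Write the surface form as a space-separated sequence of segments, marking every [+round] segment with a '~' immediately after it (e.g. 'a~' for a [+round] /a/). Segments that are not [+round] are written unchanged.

o~ a~ b b b b b i~ b e~ b b u~ b i~ b

From /o/ at 1 rightward: 2 /a/ → [+round]; 3 /b/ transparent; 4 /b/ transparent; 5 /b/ transparent; 6 /b/ transparent; 7 /b/ transparent; 8 /i/ → [+round]; 9 /b/ transparent; 10 /e/ → [+round]; 11 /b/ transparent; 12 /b/ transparent; 13 /u/ is itself a trigger — this domain ends here.
From /o/ at 1 leftward: word edge.
From /u/ at 13 rightward: 14 /b/ transparent; 15 /i/ → [+round]; 16 /b/ transparent; word edge.
From /u/ at 13 leftward: 12 /b/ transparent; 11 /b/ transparent; 10 /e/ → [+round]; 9 /b/ transparent; 8 /i/ → [+round]; 7 /b/ transparent; 6 /b/ transparent; 5 /b/ transparent; 4 /b/ transparent; 3 /b/ transparent; 2 /a/ → [+round]; 1 /o/ is itself a trigger — this domain ends here.
[+round] positions on the surface: 1 2 8 10 13 15.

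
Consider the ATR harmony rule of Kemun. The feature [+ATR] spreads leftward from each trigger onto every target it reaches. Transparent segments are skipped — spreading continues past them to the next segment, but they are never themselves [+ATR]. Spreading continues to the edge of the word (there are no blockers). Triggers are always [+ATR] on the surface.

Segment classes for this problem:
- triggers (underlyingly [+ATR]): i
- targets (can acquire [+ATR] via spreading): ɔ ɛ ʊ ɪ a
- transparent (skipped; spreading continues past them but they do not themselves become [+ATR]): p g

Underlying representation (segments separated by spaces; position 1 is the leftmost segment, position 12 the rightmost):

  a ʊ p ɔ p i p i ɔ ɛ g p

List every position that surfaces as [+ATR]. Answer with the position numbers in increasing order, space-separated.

1 2 4 6 8

From /i/ at 6 leftward: 5 /p/ transparent; 4 /ɔ/ → [+ATR]; 3 /p/ transparent; 2 /ʊ/ → [+ATR]; 1 /a/ → [+ATR]; word edge.
From /i/ at 8 leftward: 7 /p/ transparent; 6 /i/ is itself a trigger — this domain ends here.
Targets with no active source: positions 9 10 stay [-ATR].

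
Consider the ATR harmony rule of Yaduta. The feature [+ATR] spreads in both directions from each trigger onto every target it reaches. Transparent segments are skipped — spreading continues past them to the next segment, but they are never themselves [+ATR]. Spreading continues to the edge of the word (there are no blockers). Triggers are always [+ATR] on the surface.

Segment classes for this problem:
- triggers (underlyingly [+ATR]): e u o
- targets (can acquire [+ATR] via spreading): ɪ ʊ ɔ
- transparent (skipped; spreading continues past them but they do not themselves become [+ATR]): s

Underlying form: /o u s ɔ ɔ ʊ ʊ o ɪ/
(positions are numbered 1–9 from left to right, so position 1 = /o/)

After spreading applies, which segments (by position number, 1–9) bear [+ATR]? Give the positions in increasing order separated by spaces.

1 2 4 5 6 7 8 9

From /o/ at 1 rightward: 2 /u/ is itself a trigger — this domain ends here.
From /o/ at 1 leftward: word edge.
From /u/ at 2 rightward: 3 /s/ transparent; 4 /ɔ/ → [+ATR]; 5 /ɔ/ → [+ATR]; 6 /ʊ/ → [+ATR]; 7 /ʊ/ → [+ATR]; 8 /o/ is itself a trigger — this domain ends here.
From /u/ at 2 leftward: 1 /o/ is itself a trigger — this domain ends here.
From /o/ at 8 rightward: 9 /ɪ/ → [+ATR]; word edge.
From /o/ at 8 leftward: 7 /ʊ/ → [+ATR]; 6 /ʊ/ → [+ATR]; 5 /ɔ/ → [+ATR]; 4 /ɔ/ → [+ATR]; 3 /s/ transparent; 2 /u/ is itself a trigger — this domain ends here.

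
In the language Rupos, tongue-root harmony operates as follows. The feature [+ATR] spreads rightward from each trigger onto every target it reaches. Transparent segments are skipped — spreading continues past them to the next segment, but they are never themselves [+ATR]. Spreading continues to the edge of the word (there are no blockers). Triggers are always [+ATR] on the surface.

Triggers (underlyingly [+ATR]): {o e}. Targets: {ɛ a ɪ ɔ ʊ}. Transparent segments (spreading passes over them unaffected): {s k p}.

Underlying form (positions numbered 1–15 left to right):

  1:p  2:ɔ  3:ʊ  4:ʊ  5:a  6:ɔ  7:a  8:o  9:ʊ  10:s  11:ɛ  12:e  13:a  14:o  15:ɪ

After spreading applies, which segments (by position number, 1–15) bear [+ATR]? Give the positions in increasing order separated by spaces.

From /o/ at 8 rightward: 9 /ʊ/ → [+ATR]; 10 /s/ transparent; 11 /ɛ/ → [+ATR]; 12 /e/ is itself a trigger — this domain ends here.
From /e/ at 12 rightward: 13 /a/ → [+ATR]; 14 /o/ is itself a trigger — this domain ends here.
From /o/ at 14 rightward: 15 /ɪ/ → [+ATR]; word edge.
Targets with no active source: positions 2 3 4 5 6 7 stay [-ATR].

8 9 11 12 13 14 15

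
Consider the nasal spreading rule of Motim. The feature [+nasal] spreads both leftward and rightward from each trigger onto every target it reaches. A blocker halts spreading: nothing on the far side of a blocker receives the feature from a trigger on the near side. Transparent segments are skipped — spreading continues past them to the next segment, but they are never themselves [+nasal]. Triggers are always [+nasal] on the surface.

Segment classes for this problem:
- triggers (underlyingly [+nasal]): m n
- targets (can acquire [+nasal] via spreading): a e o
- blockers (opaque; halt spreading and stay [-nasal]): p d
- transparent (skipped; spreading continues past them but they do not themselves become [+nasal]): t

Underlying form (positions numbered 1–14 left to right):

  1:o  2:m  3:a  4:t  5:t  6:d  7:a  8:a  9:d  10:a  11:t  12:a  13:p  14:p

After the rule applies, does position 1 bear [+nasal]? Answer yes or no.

From /m/ at 2 rightward: 3 /a/ → [+nasal]; 4 /t/ transparent; 5 /t/ transparent; 6 /d/ blocks.
From /m/ at 2 leftward: 1 /o/ → [+nasal]; word edge.
Targets with no active source: positions 7 8 10 12 stay [-nasal].
[+nasal] positions on the surface: 1 2 3.

yes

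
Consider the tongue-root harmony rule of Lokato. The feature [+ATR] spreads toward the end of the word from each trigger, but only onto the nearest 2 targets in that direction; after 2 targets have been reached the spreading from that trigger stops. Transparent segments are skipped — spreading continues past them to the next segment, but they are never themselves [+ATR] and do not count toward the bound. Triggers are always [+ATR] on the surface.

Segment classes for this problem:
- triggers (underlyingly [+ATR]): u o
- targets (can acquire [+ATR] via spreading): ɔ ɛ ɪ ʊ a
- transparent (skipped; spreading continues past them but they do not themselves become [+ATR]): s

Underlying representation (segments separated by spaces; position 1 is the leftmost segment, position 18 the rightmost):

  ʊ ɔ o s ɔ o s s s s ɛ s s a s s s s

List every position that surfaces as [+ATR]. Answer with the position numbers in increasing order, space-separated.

From /o/ at 3 rightward: 4 /s/ transparent; 5 /ɔ/ → [+ATR]; 6 /o/ is itself a trigger — this domain ends here.
From /o/ at 6 rightward: 7 /s/ transparent; 8 /s/ transparent; 9 /s/ transparent; 10 /s/ transparent; 11 /ɛ/ → [+ATR]; 12 /s/ transparent; 13 /s/ transparent; 14 /a/ → [+ATR]; bound reached.
Targets with no active source: positions 1 2 stay [-ATR].

3 5 6 11 14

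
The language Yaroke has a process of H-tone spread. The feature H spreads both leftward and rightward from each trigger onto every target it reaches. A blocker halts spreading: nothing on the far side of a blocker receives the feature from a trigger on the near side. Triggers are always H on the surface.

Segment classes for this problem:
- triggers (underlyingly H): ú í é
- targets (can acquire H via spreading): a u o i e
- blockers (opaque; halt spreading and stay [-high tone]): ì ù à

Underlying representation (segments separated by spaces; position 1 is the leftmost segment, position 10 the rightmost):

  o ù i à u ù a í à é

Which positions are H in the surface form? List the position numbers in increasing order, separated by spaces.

7 8 10

From /í/ at 8 rightward: 9 /à/ blocks.
From /í/ at 8 leftward: 7 /a/ → H; 6 /ù/ blocks.
From /é/ at 10 rightward: word edge.
From /é/ at 10 leftward: 9 /à/ blocks.
Targets with no active source: positions 1 3 5 stay [-high tone].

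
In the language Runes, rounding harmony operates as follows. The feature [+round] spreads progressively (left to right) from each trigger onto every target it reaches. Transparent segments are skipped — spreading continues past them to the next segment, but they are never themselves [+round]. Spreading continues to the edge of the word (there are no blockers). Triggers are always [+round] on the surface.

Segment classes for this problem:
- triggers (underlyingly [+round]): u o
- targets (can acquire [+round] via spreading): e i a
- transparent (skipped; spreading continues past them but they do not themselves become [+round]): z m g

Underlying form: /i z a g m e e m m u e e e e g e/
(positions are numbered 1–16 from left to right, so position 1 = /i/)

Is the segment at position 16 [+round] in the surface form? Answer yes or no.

From /u/ at 10 rightward: 11 /e/ → [+round]; 12 /e/ → [+round]; 13 /e/ → [+round]; 14 /e/ → [+round]; 15 /g/ transparent; 16 /e/ → [+round]; word edge.
Targets with no active source: positions 1 3 6 7 stay [-round].
[+round] positions on the surface: 10 11 12 13 14 16.

yes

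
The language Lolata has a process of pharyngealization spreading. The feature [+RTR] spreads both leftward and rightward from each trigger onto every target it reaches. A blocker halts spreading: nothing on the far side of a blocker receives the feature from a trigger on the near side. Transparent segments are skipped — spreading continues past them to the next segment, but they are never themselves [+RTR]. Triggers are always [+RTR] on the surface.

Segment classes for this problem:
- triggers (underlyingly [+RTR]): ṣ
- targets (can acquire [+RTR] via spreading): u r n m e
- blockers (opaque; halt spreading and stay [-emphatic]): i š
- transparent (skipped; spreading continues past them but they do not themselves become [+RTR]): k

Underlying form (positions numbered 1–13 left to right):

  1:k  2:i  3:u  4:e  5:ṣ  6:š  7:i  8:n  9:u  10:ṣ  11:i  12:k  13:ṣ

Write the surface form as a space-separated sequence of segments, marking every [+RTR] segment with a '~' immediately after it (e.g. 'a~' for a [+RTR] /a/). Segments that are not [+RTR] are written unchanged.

k i u~ e~ ṣ~ š i n~ u~ ṣ~ i k ṣ~

From /ṣ/ at 5 rightward: 6 /š/ blocks.
From /ṣ/ at 5 leftward: 4 /e/ → [+RTR]; 3 /u/ → [+RTR]; 2 /i/ blocks.
From /ṣ/ at 10 rightward: 11 /i/ blocks.
From /ṣ/ at 10 leftward: 9 /u/ → [+RTR]; 8 /n/ → [+RTR]; 7 /i/ blocks.
From /ṣ/ at 13 rightward: word edge.
From /ṣ/ at 13 leftward: 12 /k/ transparent; 11 /i/ blocks.
[+RTR] positions on the surface: 3 4 5 8 9 10 13.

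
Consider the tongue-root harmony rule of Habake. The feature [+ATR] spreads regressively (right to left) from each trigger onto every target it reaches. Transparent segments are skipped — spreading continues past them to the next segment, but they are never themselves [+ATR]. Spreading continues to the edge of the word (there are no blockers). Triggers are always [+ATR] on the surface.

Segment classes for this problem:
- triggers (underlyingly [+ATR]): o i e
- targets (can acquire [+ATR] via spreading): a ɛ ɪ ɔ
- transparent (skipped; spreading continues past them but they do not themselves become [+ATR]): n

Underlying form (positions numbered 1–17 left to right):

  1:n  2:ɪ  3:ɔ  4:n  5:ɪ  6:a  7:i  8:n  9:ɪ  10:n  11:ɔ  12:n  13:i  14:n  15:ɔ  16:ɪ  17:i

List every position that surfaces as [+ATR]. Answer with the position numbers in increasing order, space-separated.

2 3 5 6 7 9 11 13 15 16 17

From /i/ at 7 leftward: 6 /a/ → [+ATR]; 5 /ɪ/ → [+ATR]; 4 /n/ transparent; 3 /ɔ/ → [+ATR]; 2 /ɪ/ → [+ATR]; 1 /n/ transparent; word edge.
From /i/ at 13 leftward: 12 /n/ transparent; 11 /ɔ/ → [+ATR]; 10 /n/ transparent; 9 /ɪ/ → [+ATR]; 8 /n/ transparent; 7 /i/ is itself a trigger — this domain ends here.
From /i/ at 17 leftward: 16 /ɪ/ → [+ATR]; 15 /ɔ/ → [+ATR]; 14 /n/ transparent; 13 /i/ is itself a trigger — this domain ends here.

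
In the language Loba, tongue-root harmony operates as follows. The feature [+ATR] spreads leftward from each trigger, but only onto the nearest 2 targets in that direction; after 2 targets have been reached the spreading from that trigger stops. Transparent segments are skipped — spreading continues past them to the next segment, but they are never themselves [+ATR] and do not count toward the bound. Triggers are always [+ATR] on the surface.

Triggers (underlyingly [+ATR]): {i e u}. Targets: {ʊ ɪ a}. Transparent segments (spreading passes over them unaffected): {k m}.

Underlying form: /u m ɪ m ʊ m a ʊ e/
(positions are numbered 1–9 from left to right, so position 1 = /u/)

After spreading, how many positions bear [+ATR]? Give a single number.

4

From /u/ at 1 leftward: word edge.
From /e/ at 9 leftward: 8 /ʊ/ → [+ATR]; 7 /a/ → [+ATR]; bound reached.
Targets with no active source: positions 3 5 stay [-ATR].
[+ATR] positions on the surface: 1 7 8 9.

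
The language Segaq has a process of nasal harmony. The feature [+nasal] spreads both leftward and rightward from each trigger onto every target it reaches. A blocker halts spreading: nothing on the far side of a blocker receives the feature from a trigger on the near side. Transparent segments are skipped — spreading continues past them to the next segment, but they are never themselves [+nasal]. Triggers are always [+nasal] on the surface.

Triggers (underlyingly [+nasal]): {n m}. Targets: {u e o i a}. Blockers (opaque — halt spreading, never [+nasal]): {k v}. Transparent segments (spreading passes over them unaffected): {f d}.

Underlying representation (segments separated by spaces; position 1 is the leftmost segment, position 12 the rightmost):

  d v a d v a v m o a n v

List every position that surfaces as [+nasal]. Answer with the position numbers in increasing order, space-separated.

From /m/ at 8 rightward: 9 /o/ → [+nasal]; 10 /a/ → [+nasal]; 11 /n/ is itself a trigger — this domain ends here.
From /m/ at 8 leftward: 7 /v/ blocks.
From /n/ at 11 rightward: 12 /v/ blocks.
From /n/ at 11 leftward: 10 /a/ → [+nasal]; 9 /o/ → [+nasal]; 8 /m/ is itself a trigger — this domain ends here.
Targets with no active source: positions 3 6 stay [-nasal].

8 9 10 11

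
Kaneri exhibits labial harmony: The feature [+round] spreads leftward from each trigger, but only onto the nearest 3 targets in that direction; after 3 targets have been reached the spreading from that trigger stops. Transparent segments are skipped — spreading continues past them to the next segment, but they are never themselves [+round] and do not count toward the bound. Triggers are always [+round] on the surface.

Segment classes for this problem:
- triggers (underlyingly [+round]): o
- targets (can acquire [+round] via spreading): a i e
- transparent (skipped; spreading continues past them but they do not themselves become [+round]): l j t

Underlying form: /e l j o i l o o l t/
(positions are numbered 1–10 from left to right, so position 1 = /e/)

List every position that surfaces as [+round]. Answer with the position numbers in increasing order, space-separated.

1 4 5 7 8

From /o/ at 4 leftward: 3 /j/ transparent; 2 /l/ transparent; 1 /e/ → [+round]; word edge.
From /o/ at 7 leftward: 6 /l/ transparent; 5 /i/ → [+round]; 4 /o/ is itself a trigger — this domain ends here.
From /o/ at 8 leftward: 7 /o/ is itself a trigger — this domain ends here.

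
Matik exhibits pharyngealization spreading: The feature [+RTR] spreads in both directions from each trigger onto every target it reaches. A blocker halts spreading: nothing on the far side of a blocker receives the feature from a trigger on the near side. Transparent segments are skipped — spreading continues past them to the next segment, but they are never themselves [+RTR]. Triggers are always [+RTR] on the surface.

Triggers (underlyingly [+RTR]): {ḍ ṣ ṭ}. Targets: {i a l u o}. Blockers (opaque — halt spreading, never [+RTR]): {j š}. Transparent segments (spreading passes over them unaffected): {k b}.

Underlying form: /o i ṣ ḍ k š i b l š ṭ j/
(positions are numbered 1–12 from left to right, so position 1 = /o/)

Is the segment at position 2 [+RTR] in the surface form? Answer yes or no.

From /ṣ/ at 3 rightward: 4 /ḍ/ is itself a trigger — this domain ends here.
From /ṣ/ at 3 leftward: 2 /i/ → [+RTR]; 1 /o/ → [+RTR]; word edge.
From /ḍ/ at 4 rightward: 5 /k/ transparent; 6 /š/ blocks.
From /ḍ/ at 4 leftward: 3 /ṣ/ is itself a trigger — this domain ends here.
From /ṭ/ at 11 rightward: 12 /j/ blocks.
From /ṭ/ at 11 leftward: 10 /š/ blocks.
Targets with no active source: positions 7 9 stay [-emphatic].
[+RTR] positions on the surface: 1 2 3 4 11.

yes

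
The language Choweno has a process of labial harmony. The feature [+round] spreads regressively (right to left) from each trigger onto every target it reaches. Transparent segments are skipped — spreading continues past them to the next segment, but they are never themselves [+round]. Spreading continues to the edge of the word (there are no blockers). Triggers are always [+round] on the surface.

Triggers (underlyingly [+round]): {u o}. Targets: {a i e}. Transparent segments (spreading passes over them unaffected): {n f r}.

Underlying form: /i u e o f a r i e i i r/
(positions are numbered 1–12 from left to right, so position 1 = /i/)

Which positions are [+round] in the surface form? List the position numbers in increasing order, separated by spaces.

1 2 3 4

From /u/ at 2 leftward: 1 /i/ → [+round]; word edge.
From /o/ at 4 leftward: 3 /e/ → [+round]; 2 /u/ is itself a trigger — this domain ends here.
Targets with no active source: positions 6 8 9 10 11 stay [-round].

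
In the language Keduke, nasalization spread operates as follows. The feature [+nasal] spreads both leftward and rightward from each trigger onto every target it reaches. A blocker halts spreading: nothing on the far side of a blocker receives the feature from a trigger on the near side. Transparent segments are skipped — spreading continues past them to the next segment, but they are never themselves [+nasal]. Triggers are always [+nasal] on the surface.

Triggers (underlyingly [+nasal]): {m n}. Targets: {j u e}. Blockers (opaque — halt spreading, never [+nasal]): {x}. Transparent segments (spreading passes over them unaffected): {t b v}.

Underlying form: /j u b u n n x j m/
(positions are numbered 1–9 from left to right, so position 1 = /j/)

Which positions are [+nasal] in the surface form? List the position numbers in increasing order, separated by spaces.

From /n/ at 5 rightward: 6 /n/ is itself a trigger — this domain ends here.
From /n/ at 5 leftward: 4 /u/ → [+nasal]; 3 /b/ transparent; 2 /u/ → [+nasal]; 1 /j/ → [+nasal]; word edge.
From /n/ at 6 rightward: 7 /x/ blocks.
From /n/ at 6 leftward: 5 /n/ is itself a trigger — this domain ends here.
From /m/ at 9 rightward: word edge.
From /m/ at 9 leftward: 8 /j/ → [+nasal]; 7 /x/ blocks.

1 2 4 5 6 8 9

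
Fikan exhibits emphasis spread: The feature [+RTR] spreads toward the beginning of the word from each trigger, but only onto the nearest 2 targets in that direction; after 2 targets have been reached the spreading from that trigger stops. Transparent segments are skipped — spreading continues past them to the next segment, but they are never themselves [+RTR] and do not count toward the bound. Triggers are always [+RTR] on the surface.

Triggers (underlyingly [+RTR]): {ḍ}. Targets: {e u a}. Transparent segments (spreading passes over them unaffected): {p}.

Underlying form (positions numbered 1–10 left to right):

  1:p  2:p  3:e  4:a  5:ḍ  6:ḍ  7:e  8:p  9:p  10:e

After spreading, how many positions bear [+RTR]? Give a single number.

From /ḍ/ at 5 leftward: 4 /a/ → [+RTR]; 3 /e/ → [+RTR]; bound reached.
From /ḍ/ at 6 leftward: 5 /ḍ/ is itself a trigger — this domain ends here.
Targets with no active source: positions 7 10 stay [-emphatic].
[+RTR] positions on the surface: 3 4 5 6.

4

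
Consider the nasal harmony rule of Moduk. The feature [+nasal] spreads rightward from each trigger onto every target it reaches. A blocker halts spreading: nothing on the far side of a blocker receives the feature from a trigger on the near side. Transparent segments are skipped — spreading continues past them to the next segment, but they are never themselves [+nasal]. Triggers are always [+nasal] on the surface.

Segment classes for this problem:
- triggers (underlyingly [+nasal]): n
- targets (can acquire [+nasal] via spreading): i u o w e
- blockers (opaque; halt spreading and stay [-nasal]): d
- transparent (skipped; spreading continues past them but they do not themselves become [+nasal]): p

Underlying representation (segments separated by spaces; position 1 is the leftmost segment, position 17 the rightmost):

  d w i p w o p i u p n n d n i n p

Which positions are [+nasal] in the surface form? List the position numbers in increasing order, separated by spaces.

11 12 14 15 16

From /n/ at 11 rightward: 12 /n/ is itself a trigger — this domain ends here.
From /n/ at 12 rightward: 13 /d/ blocks.
From /n/ at 14 rightward: 15 /i/ → [+nasal]; 16 /n/ is itself a trigger — this domain ends here.
From /n/ at 16 rightward: 17 /p/ transparent; word edge.
Targets with no active source: positions 2 3 5 6 8 9 stay [-nasal].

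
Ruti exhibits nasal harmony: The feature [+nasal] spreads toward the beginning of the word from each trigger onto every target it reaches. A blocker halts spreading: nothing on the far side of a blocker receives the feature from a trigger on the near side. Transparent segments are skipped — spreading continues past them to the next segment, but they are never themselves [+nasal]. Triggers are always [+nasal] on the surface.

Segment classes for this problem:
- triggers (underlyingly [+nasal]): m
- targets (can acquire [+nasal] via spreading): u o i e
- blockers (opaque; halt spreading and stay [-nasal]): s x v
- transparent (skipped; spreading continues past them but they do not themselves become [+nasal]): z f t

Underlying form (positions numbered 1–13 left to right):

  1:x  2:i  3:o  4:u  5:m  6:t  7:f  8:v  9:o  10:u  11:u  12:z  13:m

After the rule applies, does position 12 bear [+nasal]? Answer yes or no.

no

From /m/ at 5 leftward: 4 /u/ → [+nasal]; 3 /o/ → [+nasal]; 2 /i/ → [+nasal]; 1 /x/ blocks.
From /m/ at 13 leftward: 12 /z/ transparent; 11 /u/ → [+nasal]; 10 /u/ → [+nasal]; 9 /o/ → [+nasal]; 8 /v/ blocks.
[+nasal] positions on the surface: 2 3 4 5 9 10 11 13.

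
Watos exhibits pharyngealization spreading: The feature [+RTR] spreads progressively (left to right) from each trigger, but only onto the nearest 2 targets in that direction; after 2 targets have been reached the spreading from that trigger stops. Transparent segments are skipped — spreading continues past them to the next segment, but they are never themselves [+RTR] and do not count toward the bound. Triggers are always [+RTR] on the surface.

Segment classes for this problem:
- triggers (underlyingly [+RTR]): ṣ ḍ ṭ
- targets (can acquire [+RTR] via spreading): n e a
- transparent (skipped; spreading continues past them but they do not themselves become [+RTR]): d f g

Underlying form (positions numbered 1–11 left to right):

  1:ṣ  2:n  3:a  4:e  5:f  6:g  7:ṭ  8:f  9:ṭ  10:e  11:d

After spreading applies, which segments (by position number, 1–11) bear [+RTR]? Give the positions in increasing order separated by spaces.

1 2 3 7 9 10

From /ṣ/ at 1 rightward: 2 /n/ → [+RTR]; 3 /a/ → [+RTR]; bound reached.
From /ṭ/ at 7 rightward: 8 /f/ transparent; 9 /ṭ/ is itself a trigger — this domain ends here.
From /ṭ/ at 9 rightward: 10 /e/ → [+RTR]; 11 /d/ transparent; word edge.
Target with no active source: position 4 stays [-emphatic].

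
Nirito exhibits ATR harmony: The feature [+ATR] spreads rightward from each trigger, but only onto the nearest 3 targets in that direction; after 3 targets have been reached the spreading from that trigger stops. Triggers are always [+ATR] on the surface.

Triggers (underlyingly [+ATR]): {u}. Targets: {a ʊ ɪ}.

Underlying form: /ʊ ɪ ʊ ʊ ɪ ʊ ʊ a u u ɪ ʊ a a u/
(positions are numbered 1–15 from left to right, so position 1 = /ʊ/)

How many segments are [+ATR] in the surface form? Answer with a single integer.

6

From /u/ at 9 rightward: 10 /u/ is itself a trigger — this domain ends here.
From /u/ at 10 rightward: 11 /ɪ/ → [+ATR]; 12 /ʊ/ → [+ATR]; 13 /a/ → [+ATR]; bound reached.
From /u/ at 15 rightward: word edge.
Targets with no active source: positions 1 2 3 4 5 6 7 8 14 stay [-ATR].
[+ATR] positions on the surface: 9 10 11 12 13 15.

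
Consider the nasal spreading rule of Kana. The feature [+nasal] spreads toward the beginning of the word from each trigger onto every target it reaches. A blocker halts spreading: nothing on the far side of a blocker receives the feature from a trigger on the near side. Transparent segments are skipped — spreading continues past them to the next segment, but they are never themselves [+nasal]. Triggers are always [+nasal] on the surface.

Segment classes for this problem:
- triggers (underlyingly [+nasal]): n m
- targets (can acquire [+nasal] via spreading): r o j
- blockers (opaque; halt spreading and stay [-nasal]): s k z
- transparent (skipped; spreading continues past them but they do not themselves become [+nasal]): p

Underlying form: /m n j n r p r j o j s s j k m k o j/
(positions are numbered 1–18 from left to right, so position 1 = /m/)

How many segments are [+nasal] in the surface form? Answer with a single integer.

5

From /m/ at 1 leftward: word edge.
From /n/ at 2 leftward: 1 /m/ is itself a trigger — this domain ends here.
From /n/ at 4 leftward: 3 /j/ → [+nasal]; 2 /n/ is itself a trigger — this domain ends here.
From /m/ at 15 leftward: 14 /k/ blocks.
Targets with no active source: positions 5 7 8 9 10 13 17 18 stay [-nasal].
[+nasal] positions on the surface: 1 2 3 4 15.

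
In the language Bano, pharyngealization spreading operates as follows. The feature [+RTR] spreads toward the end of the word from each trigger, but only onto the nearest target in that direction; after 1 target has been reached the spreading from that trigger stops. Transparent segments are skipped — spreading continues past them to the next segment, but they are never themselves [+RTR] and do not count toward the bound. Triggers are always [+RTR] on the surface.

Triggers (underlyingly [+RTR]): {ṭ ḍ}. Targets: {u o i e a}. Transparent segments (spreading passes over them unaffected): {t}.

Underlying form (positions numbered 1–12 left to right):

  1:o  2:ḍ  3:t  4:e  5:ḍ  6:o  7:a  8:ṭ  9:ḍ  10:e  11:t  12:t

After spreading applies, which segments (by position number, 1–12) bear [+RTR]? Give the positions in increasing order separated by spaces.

From /ḍ/ at 2 rightward: 3 /t/ transparent; 4 /e/ → [+RTR]; bound reached.
From /ḍ/ at 5 rightward: 6 /o/ → [+RTR]; bound reached.
From /ṭ/ at 8 rightward: 9 /ḍ/ is itself a trigger — this domain ends here.
From /ḍ/ at 9 rightward: 10 /e/ → [+RTR]; bound reached.
Targets with no active source: positions 1 7 stay [-emphatic].

2 4 5 6 8 9 10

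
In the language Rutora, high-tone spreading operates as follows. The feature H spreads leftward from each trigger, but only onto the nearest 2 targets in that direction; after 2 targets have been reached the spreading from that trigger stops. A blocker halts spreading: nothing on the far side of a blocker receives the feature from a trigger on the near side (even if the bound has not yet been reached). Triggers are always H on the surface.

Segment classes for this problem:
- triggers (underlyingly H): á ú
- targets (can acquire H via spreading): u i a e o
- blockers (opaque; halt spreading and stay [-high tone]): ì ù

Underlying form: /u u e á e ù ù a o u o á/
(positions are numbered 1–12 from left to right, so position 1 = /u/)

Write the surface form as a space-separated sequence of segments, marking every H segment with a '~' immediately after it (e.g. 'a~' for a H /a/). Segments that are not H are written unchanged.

From /á/ at 4 leftward: 3 /e/ → H; 2 /u/ → H; bound reached.
From /á/ at 12 leftward: 11 /o/ → H; 10 /u/ → H; bound reached.
Targets with no active source: positions 1 5 8 9 stay [-high tone].
H positions on the surface: 2 3 4 10 11 12.

u u~ e~ á~ e ù ù a o u~ o~ á~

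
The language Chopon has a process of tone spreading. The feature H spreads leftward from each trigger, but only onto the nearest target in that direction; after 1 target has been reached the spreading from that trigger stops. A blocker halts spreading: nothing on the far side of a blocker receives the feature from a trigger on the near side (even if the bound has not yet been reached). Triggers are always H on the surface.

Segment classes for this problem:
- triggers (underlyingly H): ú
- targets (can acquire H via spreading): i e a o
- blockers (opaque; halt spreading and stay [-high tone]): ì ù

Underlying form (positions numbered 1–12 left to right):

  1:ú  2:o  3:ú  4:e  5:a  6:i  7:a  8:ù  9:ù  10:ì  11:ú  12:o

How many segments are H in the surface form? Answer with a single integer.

4

From /ú/ at 1 leftward: word edge.
From /ú/ at 3 leftward: 2 /o/ → H; bound reached.
From /ú/ at 11 leftward: 10 /ì/ blocks.
Targets with no active source: positions 4 5 6 7 12 stay [-high tone].
H positions on the surface: 1 2 3 11.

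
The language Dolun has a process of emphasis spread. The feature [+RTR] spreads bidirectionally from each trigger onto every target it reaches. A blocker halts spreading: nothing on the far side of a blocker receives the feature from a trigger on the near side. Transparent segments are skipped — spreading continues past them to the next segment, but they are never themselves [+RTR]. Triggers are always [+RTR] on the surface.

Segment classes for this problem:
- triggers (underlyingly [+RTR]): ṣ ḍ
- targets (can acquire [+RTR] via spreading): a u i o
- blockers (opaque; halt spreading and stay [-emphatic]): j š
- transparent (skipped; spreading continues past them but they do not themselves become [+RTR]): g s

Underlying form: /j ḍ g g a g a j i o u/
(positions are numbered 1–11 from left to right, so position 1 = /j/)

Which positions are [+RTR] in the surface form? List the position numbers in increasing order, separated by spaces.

From /ḍ/ at 2 rightward: 3 /g/ transparent; 4 /g/ transparent; 5 /a/ → [+RTR]; 6 /g/ transparent; 7 /a/ → [+RTR]; 8 /j/ blocks.
From /ḍ/ at 2 leftward: 1 /j/ blocks.
Targets with no active source: positions 9 10 11 stay [-emphatic].

2 5 7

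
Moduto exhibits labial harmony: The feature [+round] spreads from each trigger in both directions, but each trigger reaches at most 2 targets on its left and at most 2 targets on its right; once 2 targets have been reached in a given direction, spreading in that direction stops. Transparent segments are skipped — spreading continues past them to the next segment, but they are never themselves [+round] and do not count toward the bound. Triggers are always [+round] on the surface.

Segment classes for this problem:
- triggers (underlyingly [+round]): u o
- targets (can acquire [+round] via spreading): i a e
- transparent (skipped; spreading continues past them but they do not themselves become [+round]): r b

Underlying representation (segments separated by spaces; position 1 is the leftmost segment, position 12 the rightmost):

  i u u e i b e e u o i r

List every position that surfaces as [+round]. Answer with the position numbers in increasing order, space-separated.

From /u/ at 2 rightward: 3 /u/ is itself a trigger — this domain ends here.
From /u/ at 2 leftward: 1 /i/ → [+round]; word edge.
From /u/ at 3 rightward: 4 /e/ → [+round]; 5 /i/ → [+round]; bound reached.
From /u/ at 3 leftward: 2 /u/ is itself a trigger — this domain ends here.
From /u/ at 9 rightward: 10 /o/ is itself a trigger — this domain ends here.
From /u/ at 9 leftward: 8 /e/ → [+round]; 7 /e/ → [+round]; bound reached.
From /o/ at 10 rightward: 11 /i/ → [+round]; 12 /r/ transparent; word edge.
From /o/ at 10 leftward: 9 /u/ is itself a trigger — this domain ends here.

1 2 3 4 5 7 8 9 10 11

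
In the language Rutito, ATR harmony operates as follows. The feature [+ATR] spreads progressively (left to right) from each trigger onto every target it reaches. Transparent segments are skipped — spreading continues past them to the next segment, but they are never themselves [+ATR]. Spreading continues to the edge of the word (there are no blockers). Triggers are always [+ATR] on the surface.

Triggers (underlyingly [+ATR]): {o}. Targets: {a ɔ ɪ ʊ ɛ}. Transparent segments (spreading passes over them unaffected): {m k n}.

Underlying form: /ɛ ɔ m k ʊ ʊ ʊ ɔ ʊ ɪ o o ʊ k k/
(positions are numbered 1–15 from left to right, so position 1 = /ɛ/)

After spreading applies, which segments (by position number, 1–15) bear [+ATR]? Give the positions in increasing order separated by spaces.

From /o/ at 11 rightward: 12 /o/ is itself a trigger — this domain ends here.
From /o/ at 12 rightward: 13 /ʊ/ → [+ATR]; 14 /k/ transparent; 15 /k/ transparent; word edge.
Targets with no active source: positions 1 2 5 6 7 8 9 10 stay [-ATR].

11 12 13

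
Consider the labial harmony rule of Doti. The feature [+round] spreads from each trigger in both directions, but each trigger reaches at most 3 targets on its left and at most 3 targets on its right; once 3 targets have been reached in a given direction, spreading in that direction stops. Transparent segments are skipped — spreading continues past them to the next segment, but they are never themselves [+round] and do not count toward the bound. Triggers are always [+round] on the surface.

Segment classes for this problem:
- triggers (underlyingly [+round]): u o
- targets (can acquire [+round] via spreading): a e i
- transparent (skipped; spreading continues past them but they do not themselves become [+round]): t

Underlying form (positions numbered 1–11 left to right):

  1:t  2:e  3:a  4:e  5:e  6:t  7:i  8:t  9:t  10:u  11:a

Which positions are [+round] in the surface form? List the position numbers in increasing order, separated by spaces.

4 5 7 10 11

From /u/ at 10 rightward: 11 /a/ → [+round]; word edge.
From /u/ at 10 leftward: 9 /t/ transparent; 8 /t/ transparent; 7 /i/ → [+round]; 6 /t/ transparent; 5 /e/ → [+round]; 4 /e/ → [+round]; bound reached.
Targets with no active source: positions 2 3 stay [-round].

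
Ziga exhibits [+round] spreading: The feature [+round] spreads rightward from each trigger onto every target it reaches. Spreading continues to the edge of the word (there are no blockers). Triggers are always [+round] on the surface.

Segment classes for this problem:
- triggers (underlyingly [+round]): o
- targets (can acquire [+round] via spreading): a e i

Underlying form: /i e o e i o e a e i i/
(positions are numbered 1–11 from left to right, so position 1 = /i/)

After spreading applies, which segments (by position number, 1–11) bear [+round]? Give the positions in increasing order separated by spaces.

From /o/ at 3 rightward: 4 /e/ → [+round]; 5 /i/ → [+round]; 6 /o/ is itself a trigger — this domain ends here.
From /o/ at 6 rightward: 7 /e/ → [+round]; 8 /a/ → [+round]; 9 /e/ → [+round]; 10 /i/ → [+round]; 11 /i/ → [+round]; word edge.
Targets with no active source: positions 1 2 stay [-round].

3 4 5 6 7 8 9 10 11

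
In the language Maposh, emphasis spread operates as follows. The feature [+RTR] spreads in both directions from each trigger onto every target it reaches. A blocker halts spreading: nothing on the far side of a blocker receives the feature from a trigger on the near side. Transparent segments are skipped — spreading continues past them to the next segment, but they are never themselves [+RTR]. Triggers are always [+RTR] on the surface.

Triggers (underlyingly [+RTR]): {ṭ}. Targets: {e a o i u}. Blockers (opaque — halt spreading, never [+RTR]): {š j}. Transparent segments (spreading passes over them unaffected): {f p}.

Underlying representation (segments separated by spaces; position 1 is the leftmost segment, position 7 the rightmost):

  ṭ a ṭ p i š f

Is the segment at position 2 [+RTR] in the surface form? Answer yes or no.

From /ṭ/ at 1 rightward: 2 /a/ → [+RTR]; 3 /ṭ/ is itself a trigger — this domain ends here.
From /ṭ/ at 1 leftward: word edge.
From /ṭ/ at 3 rightward: 4 /p/ transparent; 5 /i/ → [+RTR]; 6 /š/ blocks.
From /ṭ/ at 3 leftward: 2 /a/ → [+RTR]; 1 /ṭ/ is itself a trigger — this domain ends here.
[+RTR] positions on the surface: 1 2 3 5.

yes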